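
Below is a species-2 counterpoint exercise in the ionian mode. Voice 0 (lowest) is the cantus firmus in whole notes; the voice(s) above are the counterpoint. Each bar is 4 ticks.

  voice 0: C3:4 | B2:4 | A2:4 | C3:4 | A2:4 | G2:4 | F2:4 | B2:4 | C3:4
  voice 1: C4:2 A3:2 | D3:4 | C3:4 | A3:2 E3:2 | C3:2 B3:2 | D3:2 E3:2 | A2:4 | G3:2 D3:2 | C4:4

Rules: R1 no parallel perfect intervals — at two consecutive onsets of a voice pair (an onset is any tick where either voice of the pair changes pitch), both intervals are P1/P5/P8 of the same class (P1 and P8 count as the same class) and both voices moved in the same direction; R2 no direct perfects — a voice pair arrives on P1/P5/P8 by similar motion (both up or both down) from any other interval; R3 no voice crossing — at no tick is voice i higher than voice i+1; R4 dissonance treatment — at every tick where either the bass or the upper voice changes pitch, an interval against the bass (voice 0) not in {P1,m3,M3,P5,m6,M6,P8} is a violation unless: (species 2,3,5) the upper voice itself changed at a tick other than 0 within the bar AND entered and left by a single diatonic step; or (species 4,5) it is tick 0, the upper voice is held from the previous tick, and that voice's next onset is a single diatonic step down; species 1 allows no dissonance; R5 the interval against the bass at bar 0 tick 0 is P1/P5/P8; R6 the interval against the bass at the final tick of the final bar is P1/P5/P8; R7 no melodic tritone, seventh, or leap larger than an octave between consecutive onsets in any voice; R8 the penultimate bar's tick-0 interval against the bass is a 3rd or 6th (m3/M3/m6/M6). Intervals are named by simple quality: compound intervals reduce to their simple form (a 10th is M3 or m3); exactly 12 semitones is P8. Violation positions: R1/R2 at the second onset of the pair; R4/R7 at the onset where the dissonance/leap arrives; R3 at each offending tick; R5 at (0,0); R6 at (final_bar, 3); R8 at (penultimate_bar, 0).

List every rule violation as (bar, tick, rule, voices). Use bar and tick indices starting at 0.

(4, 2, R4, (0, 1))
(4, 2, R7, (1,))
(5, 0, R2, (0, 1))
(7, 0, R7, (0,))
(7, 0, R7, (1,))
(8, 0, R2, (0, 1))
(8, 0, R7, (1,))

bar 0: v0=C3 v1=C4 downbeat P8
bar 1: v0=B2 v1=D3 downbeat m3
bar 2: v0=A2 v1=C3 downbeat m3
bar 3: v0=C3 v1=A3 downbeat M6
bar 4: v0=A2 v1=C3 downbeat m3
bar 5: v0=G2 v1=D3 downbeat P5
bar 6: v0=F2 v1=A2 downbeat M3
bar 7: v0=B2 v1=G3 downbeat m6
bar 8: v0=C3 v1=C4 downbeat P8
  -> R4 @ bar 4 tick 2 v(0, 1): A2/B3 M2 untreated
  -> R7 @ bar 4 tick 2 v(1,): C3->B3 leap 11st
  -> R2 @ bar 5 tick 0 v(0, 1): A2/B3 M2 -> G2/D3 P5 similar
  -> R7 @ bar 7 tick 0 v(0,): F2->B2 leap 6st
  -> R7 @ bar 7 tick 0 v(1,): A2->G3 leap 10st
  -> R2 @ bar 8 tick 0 v(0, 1): B2/D3 m3 -> C3/C4 P8 similar
  -> R7 @ bar 8 tick 0 v(1,): D3->C4 leap 10st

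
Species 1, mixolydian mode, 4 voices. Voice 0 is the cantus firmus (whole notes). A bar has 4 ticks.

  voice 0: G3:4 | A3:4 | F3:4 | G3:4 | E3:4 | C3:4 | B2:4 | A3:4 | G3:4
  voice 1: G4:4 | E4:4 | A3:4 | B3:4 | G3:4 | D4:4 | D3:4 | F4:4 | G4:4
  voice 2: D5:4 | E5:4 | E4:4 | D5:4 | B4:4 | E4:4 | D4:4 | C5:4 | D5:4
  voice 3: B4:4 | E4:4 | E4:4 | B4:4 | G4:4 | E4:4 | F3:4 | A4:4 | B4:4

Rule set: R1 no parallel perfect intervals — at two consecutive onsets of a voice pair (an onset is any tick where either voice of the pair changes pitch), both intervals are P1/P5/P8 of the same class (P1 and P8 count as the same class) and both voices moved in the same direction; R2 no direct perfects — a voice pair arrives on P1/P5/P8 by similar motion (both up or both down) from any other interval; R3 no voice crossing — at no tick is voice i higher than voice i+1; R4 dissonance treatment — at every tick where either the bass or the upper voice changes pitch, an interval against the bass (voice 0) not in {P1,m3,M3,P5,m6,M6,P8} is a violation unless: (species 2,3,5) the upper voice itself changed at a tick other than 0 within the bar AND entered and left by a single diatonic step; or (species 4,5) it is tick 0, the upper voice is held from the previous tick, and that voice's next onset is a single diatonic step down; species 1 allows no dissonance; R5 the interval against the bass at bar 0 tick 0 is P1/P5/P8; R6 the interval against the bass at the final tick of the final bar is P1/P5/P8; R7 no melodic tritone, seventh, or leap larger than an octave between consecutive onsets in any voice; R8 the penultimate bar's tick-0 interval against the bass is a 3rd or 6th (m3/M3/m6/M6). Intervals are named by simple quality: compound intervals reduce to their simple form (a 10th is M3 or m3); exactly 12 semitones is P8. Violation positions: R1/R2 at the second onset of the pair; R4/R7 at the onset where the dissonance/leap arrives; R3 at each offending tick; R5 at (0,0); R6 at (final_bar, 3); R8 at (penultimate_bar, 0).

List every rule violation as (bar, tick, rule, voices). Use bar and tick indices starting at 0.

bar 0: v0=G3 v1=G4 v2=D5 v3=B4 downbeat M3
bar 1: v0=A3 v1=E4 v2=E5 v3=E4 downbeat P5
bar 2: v0=F3 v1=A3 v2=E4 v3=E4 downbeat M7
bar 3: v0=G3 v1=B3 v2=D5 v3=B4 downbeat M3
bar 4: v0=E3 v1=G3 v2=B4 v3=G4 downbeat m3
bar 5: v0=C3 v1=D4 v2=E4 v3=E4 downbeat M3
bar 6: v0=B2 v1=D3 v2=D4 v3=F3 downbeat TT
bar 7: v0=A3 v1=F4 v2=C5 v3=A4 downbeat P8
bar 8: v0=G3 v1=G4 v2=D5 v3=B4 downbeat M3
  -> R3 @ bar 0 tick 0 v(2, 3): D5 above B4
  -> R5 @ bar 0 tick 0 v(0, 3): opens on M3
  -> R3 @ bar 0 tick 1 v(2, 3): D5 above B4
  -> R3 @ bar 0 tick 2 v(2, 3): D5 above B4
  -> R3 @ bar 0 tick 3 v(2, 3): D5 above B4
  -> R1 @ bar 1 tick 0 v(0, 2): G3/D5 P5 -> A3/E5 P5 similar
  -> R2 @ bar 1 tick 0 v(1, 3): G4/B4 M3 -> E4/E4 P1 similar
  -> R3 @ bar 1 tick 0 v(2, 3): E5 above E4
  -> R3 @ bar 1 tick 1 v(2, 3): E5 above E4
  -> R3 @ bar 1 tick 2 v(2, 3): E5 above E4
  -> R3 @ bar 1 tick 3 v(2, 3): E5 above E4
  -> R2 @ bar 2 tick 0 v(1, 2): E4/E5 P8 -> A3/E4 P5 similar
  -> R4 @ bar 2 tick 0 v(0, 2): F3/E4 M7 untreated
  -> R4 @ bar 2 tick 0 v(0, 3): F3/E4 M7 untreated
  -> R2 @ bar 3 tick 0 v(0, 2): F3/E4 M7 -> G3/D5 P5 similar
  -> R2 @ bar 3 tick 0 v(1, 3): A3/E4 P5 -> B3/B4 P8 similar
  -> R3 @ bar 3 tick 0 v(2, 3): D5 above B4
  -> R7 @ bar 3 tick 0 v(2,): E4->D5 leap 10st
  -> R3 @ bar 3 tick 1 v(2, 3): D5 above B4
  -> R3 @ bar 3 tick 2 v(2, 3): D5 above B4
  -> R3 @ bar 3 tick 3 v(2, 3): D5 above B4
  -> R1 @ bar 4 tick 0 v(0, 2): G3/D5 P5 -> E3/B4 P5 similar
  -> R1 @ bar 4 tick 0 v(1, 3): B3/B4 P8 -> G3/G4 P8 similar
  -> R3 @ bar 4 tick 0 v(2, 3): B4 above G4
  -> R3 @ bar 4 tick 1 v(2, 3): B4 above G4
  -> R3 @ bar 4 tick 2 v(2, 3): B4 above G4
  -> R3 @ bar 4 tick 3 v(2, 3): B4 above G4
  -> R2 @ bar 5 tick 0 v(2, 3): B4/G4 M3 -> E4/E4 P1 similar
  -> R4 @ bar 5 tick 0 v(0, 1): C3/D4 M2 untreated
  -> R2 @ bar 6 tick 0 v(1, 2): D4/E4 M2 -> D3/D4 P8 similar
  -> R3 @ bar 6 tick 0 v(2, 3): D4 above F3
  -> R4 @ bar 6 tick 0 v(0, 3): B2/F3 TT untreated
  -> R7 @ bar 6 tick 0 v(3,): E4->F3 leap 11st
  -> R3 @ bar 6 tick 1 v(2, 3): D4 above F3
  -> R3 @ bar 6 tick 2 v(2, 3): D4 above F3
  -> R3 @ bar 6 tick 3 v(2, 3): D4 above F3
  -> R2 @ bar 7 tick 0 v(0, 3): B2/F3 TT -> A3/A4 P8 similar
  -> R2 @ bar 7 tick 0 v(1, 2): D3/D4 P8 -> F4/C5 P5 similar
  -> R3 @ bar 7 tick 0 v(2, 3): C5 above A4
  -> R7 @ bar 7 tick 0 v(0,): B2->A3 leap 10st
  -> R7 @ bar 7 tick 0 v(1,): D3->F4 leap 15st
  -> R7 @ bar 7 tick 0 v(2,): D4->C5 leap 10st
  -> R7 @ bar 7 tick 0 v(3,): F3->A4 leap 16st
  -> R8 @ bar 7 tick 0 v(0, 3): penult P8 not 3rd/6th
  -> R3 @ bar 7 tick 1 v(2, 3): C5 above A4
  -> R3 @ bar 7 tick 2 v(2, 3): C5 above A4
  -> R3 @ bar 7 tick 3 v(2, 3): C5 above A4
  -> R1 @ bar 8 tick 0 v(1, 2): F4/C5 P5 -> G4/D5 P5 similar
  -> R3 @ bar 8 tick 0 v(2, 3): D5 above B4
  -> R3 @ bar 8 tick 1 v(2, 3): D5 above B4
  -> R3 @ bar 8 tick 2 v(2, 3): D5 above B4
  -> R3 @ bar 8 tick 3 v(2, 3): D5 above B4
  -> R6 @ bar 8 tick 3 v(0, 3): closes on M3

(0, 0, R3, (2, 3))
(0, 0, R5, (0, 3))
(0, 1, R3, (2, 3))
(0, 2, R3, (2, 3))
(0, 3, R3, (2, 3))
(1, 0, R1, (0, 2))
(1, 0, R2, (1, 3))
(1, 0, R3, (2, 3))
(1, 1, R3, (2, 3))
(1, 2, R3, (2, 3))
(1, 3, R3, (2, 3))
(2, 0, R2, (1, 2))
(2, 0, R4, (0, 2))
(2, 0, R4, (0, 3))
(3, 0, R2, (0, 2))
(3, 0, R2, (1, 3))
(3, 0, R3, (2, 3))
(3, 0, R7, (2,))
(3, 1, R3, (2, 3))
(3, 2, R3, (2, 3))
(3, 3, R3, (2, 3))
(4, 0, R1, (0, 2))
(4, 0, R1, (1, 3))
(4, 0, R3, (2, 3))
(4, 1, R3, (2, 3))
(4, 2, R3, (2, 3))
(4, 3, R3, (2, 3))
(5, 0, R2, (2, 3))
(5, 0, R4, (0, 1))
(6, 0, R2, (1, 2))
(6, 0, R3, (2, 3))
(6, 0, R4, (0, 3))
(6, 0, R7, (3,))
(6, 1, R3, (2, 3))
(6, 2, R3, (2, 3))
(6, 3, R3, (2, 3))
(7, 0, R2, (0, 3))
(7, 0, R2, (1, 2))
(7, 0, R3, (2, 3))
(7, 0, R7, (0,))
(7, 0, R7, (1,))
(7, 0, R7, (2,))
(7, 0, R7, (3,))
(7, 0, R8, (0, 3))
(7, 1, R3, (2, 3))
(7, 2, R3, (2, 3))
(7, 3, R3, (2, 3))
(8, 0, R1, (1, 2))
(8, 0, R3, (2, 3))
(8, 1, R3, (2, 3))
(8, 2, R3, (2, 3))
(8, 3, R3, (2, 3))
(8, 3, R6, (0, 3))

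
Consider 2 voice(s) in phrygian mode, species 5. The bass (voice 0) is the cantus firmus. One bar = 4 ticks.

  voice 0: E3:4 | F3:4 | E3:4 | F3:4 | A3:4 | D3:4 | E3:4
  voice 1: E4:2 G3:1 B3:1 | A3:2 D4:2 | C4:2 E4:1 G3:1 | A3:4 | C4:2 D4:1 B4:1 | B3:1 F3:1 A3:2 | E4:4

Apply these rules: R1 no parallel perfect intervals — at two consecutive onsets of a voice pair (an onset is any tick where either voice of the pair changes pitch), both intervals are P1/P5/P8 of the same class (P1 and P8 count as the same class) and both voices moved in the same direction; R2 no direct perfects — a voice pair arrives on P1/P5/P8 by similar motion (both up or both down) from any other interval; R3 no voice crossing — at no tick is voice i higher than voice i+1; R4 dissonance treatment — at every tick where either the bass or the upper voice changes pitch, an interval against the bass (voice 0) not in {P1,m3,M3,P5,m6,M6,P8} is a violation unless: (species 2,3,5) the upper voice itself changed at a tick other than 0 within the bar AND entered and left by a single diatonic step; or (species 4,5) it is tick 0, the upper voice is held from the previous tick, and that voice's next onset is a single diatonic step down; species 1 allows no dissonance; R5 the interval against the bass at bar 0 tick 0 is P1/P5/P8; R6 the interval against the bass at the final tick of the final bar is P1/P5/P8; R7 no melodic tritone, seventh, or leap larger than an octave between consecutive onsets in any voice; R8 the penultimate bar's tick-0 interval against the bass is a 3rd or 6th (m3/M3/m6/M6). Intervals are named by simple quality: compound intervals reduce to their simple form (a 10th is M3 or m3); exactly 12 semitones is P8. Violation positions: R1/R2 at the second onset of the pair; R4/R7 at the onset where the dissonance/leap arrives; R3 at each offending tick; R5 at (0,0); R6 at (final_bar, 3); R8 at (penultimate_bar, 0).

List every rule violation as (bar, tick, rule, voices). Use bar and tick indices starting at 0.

bar 0: v0=E3 v1=E4 downbeat P8
bar 1: v0=F3 v1=A3 downbeat M3
bar 2: v0=E3 v1=C4 downbeat m6
bar 3: v0=F3 v1=A3 downbeat M3
bar 4: v0=A3 v1=C4 downbeat m3
bar 5: v0=D3 v1=B3 downbeat M6
bar 6: v0=E3 v1=E4 downbeat P8
  -> R4 @ bar 4 tick 2 v(0, 1): A3/D4 P4 untreated
  -> R4 @ bar 4 tick 3 v(0, 1): A3/B4 M2 untreated
  -> R7 @ bar 5 tick 1 v(1,): B3->F3 leap 6st
  -> R2 @ bar 6 tick 0 v(0, 1): D3/A3 P5 -> E3/E4 P8 similar

(4, 2, R4, (0, 1))
(4, 3, R4, (0, 1))
(5, 1, R7, (1,))
(6, 0, R2, (0, 1))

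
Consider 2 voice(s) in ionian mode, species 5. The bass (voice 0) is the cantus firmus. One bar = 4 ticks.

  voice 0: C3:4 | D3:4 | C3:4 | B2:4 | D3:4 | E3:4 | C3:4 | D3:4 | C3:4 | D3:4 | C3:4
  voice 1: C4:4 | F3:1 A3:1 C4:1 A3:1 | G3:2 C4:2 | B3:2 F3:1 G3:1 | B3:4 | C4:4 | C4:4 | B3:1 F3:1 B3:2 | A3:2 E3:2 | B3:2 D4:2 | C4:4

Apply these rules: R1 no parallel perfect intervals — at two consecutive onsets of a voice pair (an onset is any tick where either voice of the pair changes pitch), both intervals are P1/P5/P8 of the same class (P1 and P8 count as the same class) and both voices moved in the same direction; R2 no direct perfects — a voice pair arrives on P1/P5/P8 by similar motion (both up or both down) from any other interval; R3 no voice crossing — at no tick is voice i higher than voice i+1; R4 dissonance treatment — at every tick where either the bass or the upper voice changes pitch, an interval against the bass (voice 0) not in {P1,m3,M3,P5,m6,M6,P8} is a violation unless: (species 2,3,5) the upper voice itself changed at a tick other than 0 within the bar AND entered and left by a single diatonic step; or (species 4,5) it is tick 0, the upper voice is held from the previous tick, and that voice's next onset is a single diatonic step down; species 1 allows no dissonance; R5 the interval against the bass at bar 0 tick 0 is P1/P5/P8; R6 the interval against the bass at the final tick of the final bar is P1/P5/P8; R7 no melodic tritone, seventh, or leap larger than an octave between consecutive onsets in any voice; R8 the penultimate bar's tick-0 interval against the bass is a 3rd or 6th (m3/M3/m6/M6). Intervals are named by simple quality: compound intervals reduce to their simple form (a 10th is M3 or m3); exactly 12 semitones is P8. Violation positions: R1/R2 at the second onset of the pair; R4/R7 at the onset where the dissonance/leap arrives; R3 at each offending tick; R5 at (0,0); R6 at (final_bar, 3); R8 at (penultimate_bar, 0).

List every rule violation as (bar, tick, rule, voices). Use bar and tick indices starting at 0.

bar 0: v0=C3 v1=C4 downbeat P8
bar 1: v0=D3 v1=F3 downbeat m3
bar 2: v0=C3 v1=G3 downbeat P5
bar 3: v0=B2 v1=B3 downbeat P8
bar 4: v0=D3 v1=B3 downbeat M6
bar 5: v0=E3 v1=C4 downbeat m6
bar 6: v0=C3 v1=C4 downbeat P8
bar 7: v0=D3 v1=B3 downbeat M6
bar 8: v0=C3 v1=A3 downbeat M6
bar 9: v0=D3 v1=B3 downbeat M6
bar 10: v0=C3 v1=C4 downbeat P8
  -> R4 @ bar 1 tick 2 v(0, 1): D3/C4 m7 untreated
  -> R1 @ bar 2 tick 0 v(0, 1): D3/A3 P5 -> C3/G3 P5 similar
  -> R1 @ bar 3 tick 0 v(0, 1): C3/C4 P8 -> B2/B3 P8 similar
  -> R4 @ bar 3 tick 2 v(0, 1): B2/F3 TT untreated
  -> R7 @ bar 3 tick 2 v(1,): B3->F3 leap 6st
  -> R7 @ bar 7 tick 1 v(1,): B3->F3 leap 6st
  -> R7 @ bar 7 tick 2 v(1,): F3->B3 leap 6st
  -> R1 @ bar 10 tick 0 v(0, 1): D3/D4 P8 -> C3/C4 P8 similar

(1, 2, R4, (0, 1))
(2, 0, R1, (0, 1))
(3, 0, R1, (0, 1))
(3, 2, R4, (0, 1))
(3, 2, R7, (1,))
(7, 1, R7, (1,))
(7, 2, R7, (1,))
(10, 0, R1, (0, 1))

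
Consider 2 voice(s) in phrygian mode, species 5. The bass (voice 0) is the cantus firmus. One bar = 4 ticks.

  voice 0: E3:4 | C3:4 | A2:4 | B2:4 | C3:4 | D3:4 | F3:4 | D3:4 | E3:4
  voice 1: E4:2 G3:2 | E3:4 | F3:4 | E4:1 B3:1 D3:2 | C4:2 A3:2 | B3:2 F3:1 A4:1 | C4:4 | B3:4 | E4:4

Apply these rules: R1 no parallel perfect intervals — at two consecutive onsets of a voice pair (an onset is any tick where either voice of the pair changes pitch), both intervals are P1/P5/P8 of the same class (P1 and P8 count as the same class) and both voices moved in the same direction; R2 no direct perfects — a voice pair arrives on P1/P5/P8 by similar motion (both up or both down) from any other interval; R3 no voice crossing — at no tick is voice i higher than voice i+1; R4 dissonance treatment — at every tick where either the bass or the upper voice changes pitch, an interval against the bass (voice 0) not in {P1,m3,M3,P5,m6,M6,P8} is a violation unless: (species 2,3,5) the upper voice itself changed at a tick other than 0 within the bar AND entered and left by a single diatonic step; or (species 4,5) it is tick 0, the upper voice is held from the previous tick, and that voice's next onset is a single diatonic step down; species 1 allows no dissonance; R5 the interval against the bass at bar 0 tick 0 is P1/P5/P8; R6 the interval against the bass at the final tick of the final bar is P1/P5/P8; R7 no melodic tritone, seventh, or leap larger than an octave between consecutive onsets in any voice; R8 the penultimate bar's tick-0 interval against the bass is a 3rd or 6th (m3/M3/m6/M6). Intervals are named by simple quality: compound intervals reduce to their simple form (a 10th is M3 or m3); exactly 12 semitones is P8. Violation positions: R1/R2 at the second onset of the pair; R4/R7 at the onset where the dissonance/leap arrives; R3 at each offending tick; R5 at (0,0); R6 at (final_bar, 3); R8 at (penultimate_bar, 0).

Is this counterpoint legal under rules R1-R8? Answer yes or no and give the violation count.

No (7 violations)

bar 0: v0=E3 v1=E4 (P8)
bar 1: v0=C3 v1=E3 (M3)
bar 2: v0=A2 v1=F3 (m6)
bar 3: v0=B2 v1=E4 (P4)
bar 4: v0=C3 v1=C4 (P8)
bar 5: v0=D3 v1=B3 (M6)
bar 6: v0=F3 v1=C4 (P5)
bar 7: v0=D3 v1=B3 (M6)
bar 8: v0=E3 v1=E4 (P8)
  R4 @ bar3.0: B2/E4 P4 untreated
  R7 @ bar3.0: F3->E4 leap 11st
  R2 @ bar4.0: B2/D3 m3 -> C3/C4 P8 similar
  R7 @ bar4.0: D3->C4 leap 10st
  R7 @ bar5.2: B3->F3 leap 6st
  R7 @ bar5.3: F3->A4 leap 16st
  R2 @ bar8.0: D3/B3 M6 -> E3/E4 P8 similar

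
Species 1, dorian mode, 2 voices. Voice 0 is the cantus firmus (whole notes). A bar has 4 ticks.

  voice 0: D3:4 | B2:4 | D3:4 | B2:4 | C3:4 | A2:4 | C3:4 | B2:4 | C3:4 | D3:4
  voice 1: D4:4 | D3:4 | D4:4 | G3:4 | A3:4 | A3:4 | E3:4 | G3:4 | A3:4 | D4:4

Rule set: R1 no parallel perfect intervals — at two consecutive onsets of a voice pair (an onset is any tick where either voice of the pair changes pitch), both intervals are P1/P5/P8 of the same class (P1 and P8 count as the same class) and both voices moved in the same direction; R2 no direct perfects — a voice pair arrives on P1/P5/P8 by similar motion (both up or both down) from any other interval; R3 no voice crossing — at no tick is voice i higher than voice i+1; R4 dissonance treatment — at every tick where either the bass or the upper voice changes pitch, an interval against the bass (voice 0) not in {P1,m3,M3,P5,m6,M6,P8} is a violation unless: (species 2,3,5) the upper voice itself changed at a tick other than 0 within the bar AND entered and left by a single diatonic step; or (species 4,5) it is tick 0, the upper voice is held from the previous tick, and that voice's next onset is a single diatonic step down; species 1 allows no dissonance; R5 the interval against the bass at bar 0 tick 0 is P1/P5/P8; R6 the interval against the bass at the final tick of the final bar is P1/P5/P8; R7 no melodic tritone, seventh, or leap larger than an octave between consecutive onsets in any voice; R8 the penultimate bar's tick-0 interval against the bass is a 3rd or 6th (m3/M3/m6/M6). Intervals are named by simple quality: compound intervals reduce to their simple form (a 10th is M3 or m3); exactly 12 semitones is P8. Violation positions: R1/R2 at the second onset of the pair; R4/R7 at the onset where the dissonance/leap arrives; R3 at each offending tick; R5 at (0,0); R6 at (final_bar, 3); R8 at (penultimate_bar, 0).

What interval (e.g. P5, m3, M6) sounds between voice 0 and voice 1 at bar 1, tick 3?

voice 0=B2 voice 1=D3 -> m3

m3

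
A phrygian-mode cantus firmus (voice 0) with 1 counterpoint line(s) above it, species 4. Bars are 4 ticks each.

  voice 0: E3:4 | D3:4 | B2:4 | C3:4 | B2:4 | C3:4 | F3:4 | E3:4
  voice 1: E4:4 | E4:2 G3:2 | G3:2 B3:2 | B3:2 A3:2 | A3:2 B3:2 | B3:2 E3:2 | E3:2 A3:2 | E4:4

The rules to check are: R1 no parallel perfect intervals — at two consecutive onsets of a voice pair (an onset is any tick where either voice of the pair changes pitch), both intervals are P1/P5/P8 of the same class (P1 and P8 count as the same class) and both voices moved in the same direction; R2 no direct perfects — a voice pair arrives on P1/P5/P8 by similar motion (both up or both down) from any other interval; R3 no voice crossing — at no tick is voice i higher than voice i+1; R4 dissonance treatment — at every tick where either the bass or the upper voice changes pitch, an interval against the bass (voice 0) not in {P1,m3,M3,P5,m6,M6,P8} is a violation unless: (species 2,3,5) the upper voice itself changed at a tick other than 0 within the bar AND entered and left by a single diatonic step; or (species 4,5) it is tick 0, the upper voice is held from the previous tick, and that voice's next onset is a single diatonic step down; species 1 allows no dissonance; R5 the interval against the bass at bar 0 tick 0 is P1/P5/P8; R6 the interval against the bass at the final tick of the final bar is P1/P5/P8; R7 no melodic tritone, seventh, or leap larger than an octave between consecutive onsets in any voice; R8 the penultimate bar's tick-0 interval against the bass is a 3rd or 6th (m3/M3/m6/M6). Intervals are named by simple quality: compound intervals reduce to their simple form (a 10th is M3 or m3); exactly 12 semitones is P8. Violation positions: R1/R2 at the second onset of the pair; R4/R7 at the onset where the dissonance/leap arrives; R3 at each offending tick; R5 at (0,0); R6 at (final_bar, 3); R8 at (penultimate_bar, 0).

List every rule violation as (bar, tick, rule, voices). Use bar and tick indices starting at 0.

(1, 0, R4, (0, 1))
(1, 2, R4, (0, 1))
(4, 0, R4, (0, 1))
(5, 0, R4, (0, 1))
(6, 0, R3, (0, 1))
(6, 0, R4, (0, 1))
(6, 0, R8, (0, 1))
(6, 1, R3, (0, 1))

bar 0: v0=E3 v1=E4 downbeat P8
bar 1: v0=D3 v1=E4 downbeat M2
bar 2: v0=B2 v1=G3 downbeat m6
bar 3: v0=C3 v1=B3 downbeat M7
bar 4: v0=B2 v1=A3 downbeat m7
bar 5: v0=C3 v1=B3 downbeat M7
bar 6: v0=F3 v1=E3 downbeat m2
bar 7: v0=E3 v1=E4 downbeat P8
  -> R4 @ bar 1 tick 0 v(0, 1): D3/E4 M2 untreated
  -> R4 @ bar 1 tick 2 v(0, 1): D3/G3 P4 untreated
  -> R4 @ bar 4 tick 0 v(0, 1): B2/A3 m7 untreated
  -> R4 @ bar 5 tick 0 v(0, 1): C3/B3 M7 untreated
  -> R3 @ bar 6 tick 0 v(0, 1): F3 above E3
  -> R4 @ bar 6 tick 0 v(0, 1): F3/E3 m2 untreated
  -> R8 @ bar 6 tick 0 v(0, 1): penult m2 not 3rd/6th
  -> R3 @ bar 6 tick 1 v(0, 1): F3 above E3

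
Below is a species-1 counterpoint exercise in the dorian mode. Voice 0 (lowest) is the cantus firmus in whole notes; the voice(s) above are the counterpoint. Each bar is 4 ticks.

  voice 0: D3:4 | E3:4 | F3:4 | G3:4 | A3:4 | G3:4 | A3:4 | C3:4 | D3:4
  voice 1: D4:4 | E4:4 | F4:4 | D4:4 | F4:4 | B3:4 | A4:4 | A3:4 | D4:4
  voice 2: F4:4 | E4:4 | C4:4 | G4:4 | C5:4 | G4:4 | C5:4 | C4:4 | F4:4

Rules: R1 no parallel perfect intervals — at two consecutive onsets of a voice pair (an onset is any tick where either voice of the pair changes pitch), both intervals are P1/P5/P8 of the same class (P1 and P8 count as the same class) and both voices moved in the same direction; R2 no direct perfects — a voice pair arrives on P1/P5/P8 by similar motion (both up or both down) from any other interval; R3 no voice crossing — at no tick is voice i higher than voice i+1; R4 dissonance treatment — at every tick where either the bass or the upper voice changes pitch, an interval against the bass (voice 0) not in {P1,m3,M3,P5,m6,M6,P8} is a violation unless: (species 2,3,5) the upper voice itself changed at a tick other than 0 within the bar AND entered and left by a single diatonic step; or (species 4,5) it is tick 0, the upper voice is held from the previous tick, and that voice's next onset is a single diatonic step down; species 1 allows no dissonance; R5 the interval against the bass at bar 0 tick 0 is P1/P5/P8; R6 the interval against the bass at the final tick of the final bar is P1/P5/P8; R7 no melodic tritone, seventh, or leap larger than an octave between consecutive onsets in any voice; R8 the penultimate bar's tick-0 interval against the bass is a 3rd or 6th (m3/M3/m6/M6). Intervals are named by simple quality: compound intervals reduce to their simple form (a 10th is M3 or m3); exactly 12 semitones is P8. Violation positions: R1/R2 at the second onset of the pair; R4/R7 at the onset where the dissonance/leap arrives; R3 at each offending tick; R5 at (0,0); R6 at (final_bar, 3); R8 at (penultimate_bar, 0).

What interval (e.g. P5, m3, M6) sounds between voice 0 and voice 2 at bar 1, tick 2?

voice 0=E3 voice 2=E4 -> P8

P8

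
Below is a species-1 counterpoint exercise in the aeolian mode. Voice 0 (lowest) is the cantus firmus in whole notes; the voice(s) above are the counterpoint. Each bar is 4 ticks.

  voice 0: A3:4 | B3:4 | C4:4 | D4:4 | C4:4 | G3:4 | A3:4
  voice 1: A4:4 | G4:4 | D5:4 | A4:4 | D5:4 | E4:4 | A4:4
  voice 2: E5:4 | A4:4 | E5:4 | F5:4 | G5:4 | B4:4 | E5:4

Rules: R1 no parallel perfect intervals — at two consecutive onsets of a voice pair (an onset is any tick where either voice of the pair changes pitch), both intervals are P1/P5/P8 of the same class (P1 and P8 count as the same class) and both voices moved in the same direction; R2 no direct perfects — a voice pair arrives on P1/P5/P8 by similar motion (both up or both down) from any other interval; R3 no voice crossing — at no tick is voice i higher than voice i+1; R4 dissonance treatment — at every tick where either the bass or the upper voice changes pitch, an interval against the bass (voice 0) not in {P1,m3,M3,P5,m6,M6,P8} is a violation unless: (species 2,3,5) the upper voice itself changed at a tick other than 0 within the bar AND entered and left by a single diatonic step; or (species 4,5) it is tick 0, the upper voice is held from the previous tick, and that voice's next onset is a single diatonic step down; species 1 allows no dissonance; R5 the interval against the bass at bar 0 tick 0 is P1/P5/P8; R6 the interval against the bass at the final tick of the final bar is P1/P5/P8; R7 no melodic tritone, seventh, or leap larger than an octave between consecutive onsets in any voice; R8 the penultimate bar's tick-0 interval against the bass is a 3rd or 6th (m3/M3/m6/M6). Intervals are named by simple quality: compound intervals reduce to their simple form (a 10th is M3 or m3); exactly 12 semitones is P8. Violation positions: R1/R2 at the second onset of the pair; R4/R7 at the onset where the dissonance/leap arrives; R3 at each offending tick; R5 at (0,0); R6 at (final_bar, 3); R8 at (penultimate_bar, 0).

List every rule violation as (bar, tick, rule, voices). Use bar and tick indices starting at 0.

(1, 0, R4, (0, 2))
(2, 0, R4, (0, 1))
(4, 0, R4, (0, 1))
(5, 0, R2, (1, 2))
(5, 0, R7, (1,))
(6, 0, R1, (1, 2))
(6, 0, R2, (0, 1))
(6, 0, R2, (0, 2))

bar 0: v0=A3 v1=A4 v2=E5 downbeat P5
bar 1: v0=B3 v1=G4 v2=A4 downbeat m7
bar 2: v0=C4 v1=D5 v2=E5 downbeat M3
bar 3: v0=D4 v1=A4 v2=F5 downbeat m3
bar 4: v0=C4 v1=D5 v2=G5 downbeat P5
bar 5: v0=G3 v1=E4 v2=B4 downbeat M3
bar 6: v0=A3 v1=A4 v2=E5 downbeat P5
  -> R4 @ bar 1 tick 0 v(0, 2): B3/A4 m7 untreated
  -> R4 @ bar 2 tick 0 v(0, 1): C4/D5 M2 untreated
  -> R4 @ bar 4 tick 0 v(0, 1): C4/D5 M2 untreated
  -> R2 @ bar 5 tick 0 v(1, 2): D5/G5 P4 -> E4/B4 P5 similar
  -> R7 @ bar 5 tick 0 v(1,): D5->E4 leap 10st
  -> R1 @ bar 6 tick 0 v(1, 2): E4/B4 P5 -> A4/E5 P5 similar
  -> R2 @ bar 6 tick 0 v(0, 1): G3/E4 M6 -> A3/A4 P8 similar
  -> R2 @ bar 6 tick 0 v(0, 2): G3/B4 M3 -> A3/E5 P5 similar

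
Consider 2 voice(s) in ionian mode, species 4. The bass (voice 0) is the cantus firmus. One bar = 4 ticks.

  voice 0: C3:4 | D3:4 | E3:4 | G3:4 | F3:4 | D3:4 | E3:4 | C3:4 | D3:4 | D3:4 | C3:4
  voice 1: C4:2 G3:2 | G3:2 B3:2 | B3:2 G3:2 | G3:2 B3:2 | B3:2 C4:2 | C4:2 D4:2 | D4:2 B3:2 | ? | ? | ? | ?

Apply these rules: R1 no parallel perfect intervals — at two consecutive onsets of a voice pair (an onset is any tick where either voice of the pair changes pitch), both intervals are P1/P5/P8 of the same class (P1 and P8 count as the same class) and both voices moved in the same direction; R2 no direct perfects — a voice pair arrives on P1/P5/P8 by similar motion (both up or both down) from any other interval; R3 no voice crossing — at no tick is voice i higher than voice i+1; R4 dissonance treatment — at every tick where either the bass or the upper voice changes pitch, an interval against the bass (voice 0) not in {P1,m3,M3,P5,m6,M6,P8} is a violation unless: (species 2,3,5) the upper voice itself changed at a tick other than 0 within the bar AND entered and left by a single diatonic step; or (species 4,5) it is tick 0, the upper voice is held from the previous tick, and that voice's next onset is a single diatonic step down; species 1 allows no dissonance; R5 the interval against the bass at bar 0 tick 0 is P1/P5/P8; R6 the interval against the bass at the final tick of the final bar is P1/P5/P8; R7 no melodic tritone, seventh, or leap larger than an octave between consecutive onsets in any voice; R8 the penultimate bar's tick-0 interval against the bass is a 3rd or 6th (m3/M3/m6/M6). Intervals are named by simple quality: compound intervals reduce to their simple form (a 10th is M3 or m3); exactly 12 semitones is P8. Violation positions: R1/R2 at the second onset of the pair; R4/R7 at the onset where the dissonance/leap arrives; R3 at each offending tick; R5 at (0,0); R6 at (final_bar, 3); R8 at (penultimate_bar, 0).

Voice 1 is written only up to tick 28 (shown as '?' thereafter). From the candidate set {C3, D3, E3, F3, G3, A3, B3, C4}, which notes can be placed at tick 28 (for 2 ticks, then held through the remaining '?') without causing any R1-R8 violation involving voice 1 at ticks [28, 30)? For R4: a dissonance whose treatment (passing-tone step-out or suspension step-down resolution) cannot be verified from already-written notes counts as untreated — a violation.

C3: violates R2,R7
D3: violates R4
E3: legal
F3: violates R4,R7
G3: violates R1
A3: legal
B3: violates R4
C4: legal

{A3, C4, E3}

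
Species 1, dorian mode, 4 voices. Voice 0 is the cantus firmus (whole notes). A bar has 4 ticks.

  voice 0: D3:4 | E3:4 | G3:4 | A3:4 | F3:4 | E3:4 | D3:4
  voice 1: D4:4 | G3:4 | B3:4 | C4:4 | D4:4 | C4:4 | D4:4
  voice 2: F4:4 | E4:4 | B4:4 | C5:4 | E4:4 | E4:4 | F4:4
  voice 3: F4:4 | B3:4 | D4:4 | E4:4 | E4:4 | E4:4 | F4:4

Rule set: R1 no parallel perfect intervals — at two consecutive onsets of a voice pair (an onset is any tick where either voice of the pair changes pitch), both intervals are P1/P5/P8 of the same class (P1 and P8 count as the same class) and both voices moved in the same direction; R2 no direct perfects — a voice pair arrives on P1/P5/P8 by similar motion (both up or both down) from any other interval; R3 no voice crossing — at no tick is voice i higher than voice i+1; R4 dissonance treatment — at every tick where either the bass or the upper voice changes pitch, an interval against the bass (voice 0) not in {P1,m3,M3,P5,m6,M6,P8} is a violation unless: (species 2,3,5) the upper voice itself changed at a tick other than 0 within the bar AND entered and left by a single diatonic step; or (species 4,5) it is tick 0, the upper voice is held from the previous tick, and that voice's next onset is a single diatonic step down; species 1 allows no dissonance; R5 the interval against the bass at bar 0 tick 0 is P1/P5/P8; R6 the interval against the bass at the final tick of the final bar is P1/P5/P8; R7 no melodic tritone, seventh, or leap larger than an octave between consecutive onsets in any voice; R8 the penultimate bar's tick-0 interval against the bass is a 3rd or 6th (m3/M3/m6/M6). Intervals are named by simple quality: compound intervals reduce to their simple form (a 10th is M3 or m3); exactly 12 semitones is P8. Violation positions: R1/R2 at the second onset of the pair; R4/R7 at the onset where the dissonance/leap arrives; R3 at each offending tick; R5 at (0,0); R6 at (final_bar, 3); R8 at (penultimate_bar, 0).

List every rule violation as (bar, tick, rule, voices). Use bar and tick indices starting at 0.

(0, 0, R5, (0, 2))
(0, 0, R5, (0, 3))
(1, 0, R3, (2, 3))
(1, 0, R7, (3,))
(1, 1, R3, (2, 3))
(1, 2, R3, (2, 3))
(1, 3, R3, (2, 3))
(2, 0, R1, (0, 3))
(2, 0, R2, (1, 2))
(2, 0, R3, (2, 3))
(2, 1, R3, (2, 3))
(2, 2, R3, (2, 3))
(2, 3, R3, (2, 3))
(3, 0, R1, (0, 3))
(3, 0, R1, (1, 2))
(3, 0, R3, (2, 3))
(3, 1, R3, (2, 3))
(3, 2, R3, (2, 3))
(3, 3, R3, (2, 3))
(4, 0, R4, (0, 2))
(4, 0, R4, (0, 3))
(5, 0, R8, (0, 2))
(5, 0, R8, (0, 3))
(6, 0, R1, (2, 3))
(6, 3, R6, (0, 2))
(6, 3, R6, (0, 3))

bar 0: v0=D3 v1=D4 v2=F4 v3=F4 downbeat m3
bar 1: v0=E3 v1=G3 v2=E4 v3=B3 downbeat P5
bar 2: v0=G3 v1=B3 v2=B4 v3=D4 downbeat P5
bar 3: v0=A3 v1=C4 v2=C5 v3=E4 downbeat P5
bar 4: v0=F3 v1=D4 v2=E4 v3=E4 downbeat M7
bar 5: v0=E3 v1=C4 v2=E4 v3=E4 downbeat P8
bar 6: v0=D3 v1=D4 v2=F4 v3=F4 downbeat m3
  -> R5 @ bar 0 tick 0 v(0, 2): opens on m3
  -> R5 @ bar 0 tick 0 v(0, 3): opens on m3
  -> R3 @ bar 1 tick 0 v(2, 3): E4 above B3
  -> R7 @ bar 1 tick 0 v(3,): F4->B3 leap 6st
  -> R3 @ bar 1 tick 1 v(2, 3): E4 above B3
  -> R3 @ bar 1 tick 2 v(2, 3): E4 above B3
  -> R3 @ bar 1 tick 3 v(2, 3): E4 above B3
  -> R1 @ bar 2 tick 0 v(0, 3): E3/B3 P5 -> G3/D4 P5 similar
  -> R2 @ bar 2 tick 0 v(1, 2): G3/E4 M6 -> B3/B4 P8 similar
  -> R3 @ bar 2 tick 0 v(2, 3): B4 above D4
  -> R3 @ bar 2 tick 1 v(2, 3): B4 above D4
  -> R3 @ bar 2 tick 2 v(2, 3): B4 above D4
  -> R3 @ bar 2 tick 3 v(2, 3): B4 above D4
  -> R1 @ bar 3 tick 0 v(0, 3): G3/D4 P5 -> A3/E4 P5 similar
  -> R1 @ bar 3 tick 0 v(1, 2): B3/B4 P8 -> C4/C5 P8 similar
  -> R3 @ bar 3 tick 0 v(2, 3): C5 above E4
  -> R3 @ bar 3 tick 1 v(2, 3): C5 above E4
  -> R3 @ bar 3 tick 2 v(2, 3): C5 above E4
  -> R3 @ bar 3 tick 3 v(2, 3): C5 above E4
  -> R4 @ bar 4 tick 0 v(0, 2): F3/E4 M7 untreated
  -> R4 @ bar 4 tick 0 v(0, 3): F3/E4 M7 untreated
  -> R8 @ bar 5 tick 0 v(0, 2): penult P8 not 3rd/6th
  -> R8 @ bar 5 tick 0 v(0, 3): penult P8 not 3rd/6th
  -> R1 @ bar 6 tick 0 v(2, 3): E4/E4 P1 -> F4/F4 P1 similar
  -> R6 @ bar 6 tick 3 v(0, 2): closes on m3
  -> R6 @ bar 6 tick 3 v(0, 3): closes on m3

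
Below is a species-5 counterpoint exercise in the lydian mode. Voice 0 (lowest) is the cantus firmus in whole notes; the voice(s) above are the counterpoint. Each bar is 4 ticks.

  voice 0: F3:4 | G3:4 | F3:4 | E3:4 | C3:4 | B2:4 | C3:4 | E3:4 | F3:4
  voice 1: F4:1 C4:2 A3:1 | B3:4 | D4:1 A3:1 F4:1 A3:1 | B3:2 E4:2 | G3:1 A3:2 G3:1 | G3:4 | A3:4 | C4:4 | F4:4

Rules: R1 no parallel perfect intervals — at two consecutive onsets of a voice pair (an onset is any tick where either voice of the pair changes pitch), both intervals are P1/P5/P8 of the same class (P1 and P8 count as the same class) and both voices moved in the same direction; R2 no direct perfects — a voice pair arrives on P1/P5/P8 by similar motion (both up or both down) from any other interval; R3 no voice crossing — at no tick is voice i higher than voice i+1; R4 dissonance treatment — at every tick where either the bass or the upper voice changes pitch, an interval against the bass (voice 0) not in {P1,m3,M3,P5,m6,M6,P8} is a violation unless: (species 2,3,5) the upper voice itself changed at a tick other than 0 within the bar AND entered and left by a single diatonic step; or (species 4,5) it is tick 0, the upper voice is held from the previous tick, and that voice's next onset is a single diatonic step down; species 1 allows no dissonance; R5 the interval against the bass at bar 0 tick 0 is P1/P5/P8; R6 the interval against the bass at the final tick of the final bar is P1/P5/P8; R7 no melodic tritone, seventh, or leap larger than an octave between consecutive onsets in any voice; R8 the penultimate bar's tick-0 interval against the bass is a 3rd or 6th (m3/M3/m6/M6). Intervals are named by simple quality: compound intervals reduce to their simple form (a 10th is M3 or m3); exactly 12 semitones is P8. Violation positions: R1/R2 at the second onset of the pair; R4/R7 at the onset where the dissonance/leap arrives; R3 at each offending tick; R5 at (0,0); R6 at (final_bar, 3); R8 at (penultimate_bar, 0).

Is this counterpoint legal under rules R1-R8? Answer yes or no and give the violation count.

No (2 violations)

bar 0: v0=F3 v1=F4 (P8)
bar 1: v0=G3 v1=B3 (M3)
bar 2: v0=F3 v1=D4 (M6)
bar 3: v0=E3 v1=B3 (P5)
bar 4: v0=C3 v1=G3 (P5)
bar 5: v0=B2 v1=G3 (m6)
bar 6: v0=C3 v1=A3 (M6)
bar 7: v0=E3 v1=C4 (m6)
bar 8: v0=F3 v1=F4 (P8)
  R2 @ bar4.0: E3/E4 P8 -> C3/G3 P5 similar
  R2 @ bar8.0: E3/C4 m6 -> F3/F4 P8 similar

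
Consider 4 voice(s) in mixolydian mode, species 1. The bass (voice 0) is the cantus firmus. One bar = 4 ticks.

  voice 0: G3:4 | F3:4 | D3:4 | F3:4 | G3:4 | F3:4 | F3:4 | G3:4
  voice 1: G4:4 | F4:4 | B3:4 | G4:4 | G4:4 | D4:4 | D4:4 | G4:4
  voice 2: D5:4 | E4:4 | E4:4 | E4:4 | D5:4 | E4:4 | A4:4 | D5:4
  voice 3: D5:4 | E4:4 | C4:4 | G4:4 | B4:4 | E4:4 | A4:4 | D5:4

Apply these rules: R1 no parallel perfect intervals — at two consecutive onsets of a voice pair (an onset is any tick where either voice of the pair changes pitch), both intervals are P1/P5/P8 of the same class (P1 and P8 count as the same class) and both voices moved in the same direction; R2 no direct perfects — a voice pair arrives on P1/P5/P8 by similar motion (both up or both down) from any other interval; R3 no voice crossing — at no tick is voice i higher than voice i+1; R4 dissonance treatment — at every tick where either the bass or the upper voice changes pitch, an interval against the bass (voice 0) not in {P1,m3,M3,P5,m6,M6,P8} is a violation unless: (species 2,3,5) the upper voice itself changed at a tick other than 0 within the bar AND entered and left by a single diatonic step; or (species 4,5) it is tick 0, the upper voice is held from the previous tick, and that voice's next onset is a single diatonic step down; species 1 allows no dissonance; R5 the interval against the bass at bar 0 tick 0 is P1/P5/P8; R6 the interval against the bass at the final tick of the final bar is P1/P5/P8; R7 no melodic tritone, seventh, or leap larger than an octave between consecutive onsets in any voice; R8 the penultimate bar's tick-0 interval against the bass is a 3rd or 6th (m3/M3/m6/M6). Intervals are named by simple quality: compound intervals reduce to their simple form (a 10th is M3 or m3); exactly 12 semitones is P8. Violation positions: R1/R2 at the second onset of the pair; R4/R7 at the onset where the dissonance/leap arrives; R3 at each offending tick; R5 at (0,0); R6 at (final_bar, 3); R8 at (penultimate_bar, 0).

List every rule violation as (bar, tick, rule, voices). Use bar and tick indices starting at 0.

(1, 0, R1, (0, 1))
(1, 0, R1, (2, 3))
(1, 0, R3, (1, 2))
(1, 0, R4, (0, 2))
(1, 0, R4, (0, 3))
(1, 0, R7, (2,))
(1, 0, R7, (3,))
(1, 1, R3, (1, 2))
(1, 2, R3, (1, 2))
(1, 3, R3, (1, 2))
(2, 0, R3, (2, 3))
(2, 0, R4, (0, 2))
(2, 0, R4, (0, 3))
(2, 0, R7, (1,))
(2, 1, R3, (2, 3))
(2, 2, R3, (2, 3))
(2, 3, R3, (2, 3))
(3, 0, R2, (1, 3))
(3, 0, R3, (1, 2))
(3, 0, R4, (0, 1))
(3, 0, R4, (0, 2))
(3, 0, R4, (0, 3))
(3, 1, R3, (1, 2))
(3, 2, R3, (1, 2))
(3, 3, R3, (1, 2))
(4, 0, R2, (0, 2))
(4, 0, R3, (2, 3))
(4, 0, R7, (2,))
(4, 1, R3, (2, 3))
(4, 2, R3, (2, 3))
(4, 3, R3, (2, 3))
(5, 0, R2, (2, 3))
(5, 0, R4, (0, 2))
(5, 0, R4, (0, 3))
(5, 0, R7, (2,))
(6, 0, R1, (2, 3))
(7, 0, R1, (1, 2))
(7, 0, R1, (1, 3))
(7, 0, R1, (2, 3))
(7, 0, R2, (0, 1))
(7, 0, R2, (0, 2))
(7, 0, R2, (0, 3))

bar 0: v0=G3 v1=G4 v2=D5 v3=D5 downbeat P5
bar 1: v0=F3 v1=F4 v2=E4 v3=E4 downbeat M7
bar 2: v0=D3 v1=B3 v2=E4 v3=C4 downbeat m7
bar 3: v0=F3 v1=G4 v2=E4 v3=G4 downbeat M2
bar 4: v0=G3 v1=G4 v2=D5 v3=B4 downbeat M3
bar 5: v0=F3 v1=D4 v2=E4 v3=E4 downbeat M7
bar 6: v0=F3 v1=D4 v2=A4 v3=A4 downbeat M3
bar 7: v0=G3 v1=G4 v2=D5 v3=D5 downbeat P5
  -> R1 @ bar 1 tick 0 v(0, 1): G3/G4 P8 -> F3/F4 P8 similar
  -> R1 @ bar 1 tick 0 v(2, 3): D5/D5 P1 -> E4/E4 P1 similar
  -> R3 @ bar 1 tick 0 v(1, 2): F4 above E4
  -> R4 @ bar 1 tick 0 v(0, 2): F3/E4 M7 untreated
  -> R4 @ bar 1 tick 0 v(0, 3): F3/E4 M7 untreated
  -> R7 @ bar 1 tick 0 v(2,): D5->E4 leap 10st
  -> R7 @ bar 1 tick 0 v(3,): D5->E4 leap 10st
  -> R3 @ bar 1 tick 1 v(1, 2): F4 above E4
  -> R3 @ bar 1 tick 2 v(1, 2): F4 above E4
  -> R3 @ bar 1 tick 3 v(1, 2): F4 above E4
  -> R3 @ bar 2 tick 0 v(2, 3): E4 above C4
  -> R4 @ bar 2 tick 0 v(0, 2): D3/E4 M2 untreated
  -> R4 @ bar 2 tick 0 v(0, 3): D3/C4 m7 untreated
  -> R7 @ bar 2 tick 0 v(1,): F4->B3 leap 6st
  -> R3 @ bar 2 tick 1 v(2, 3): E4 above C4
  -> R3 @ bar 2 tick 2 v(2, 3): E4 above C4
  -> R3 @ bar 2 tick 3 v(2, 3): E4 above C4
  -> R2 @ bar 3 tick 0 v(1, 3): B3/C4 m2 -> G4/G4 P1 similar
  -> R3 @ bar 3 tick 0 v(1, 2): G4 above E4
  -> R4 @ bar 3 tick 0 v(0, 1): F3/G4 M2 untreated
  -> R4 @ bar 3 tick 0 v(0, 2): F3/E4 M7 untreated
  -> R4 @ bar 3 tick 0 v(0, 3): F3/G4 M2 untreated
  -> R3 @ bar 3 tick 1 v(1, 2): G4 above E4
  -> R3 @ bar 3 tick 2 v(1, 2): G4 above E4
  -> R3 @ bar 3 tick 3 v(1, 2): G4 above E4
  -> R2 @ bar 4 tick 0 v(0, 2): F3/E4 M7 -> G3/D5 P5 similar
  -> R3 @ bar 4 tick 0 v(2, 3): D5 above B4
  -> R7 @ bar 4 tick 0 v(2,): E4->D5 leap 10st
  -> R3 @ bar 4 tick 1 v(2, 3): D5 above B4
  -> R3 @ bar 4 tick 2 v(2, 3): D5 above B4
  -> R3 @ bar 4 tick 3 v(2, 3): D5 above B4
  -> R2 @ bar 5 tick 0 v(2, 3): D5/B4 m3 -> E4/E4 P1 similar
  -> R4 @ bar 5 tick 0 v(0, 2): F3/E4 M7 untreated
  -> R4 @ bar 5 tick 0 v(0, 3): F3/E4 M7 untreated
  -> R7 @ bar 5 tick 0 v(2,): D5->E4 leap 10st
  -> R1 @ bar 6 tick 0 v(2, 3): E4/E4 P1 -> A4/A4 P1 similar
  -> R1 @ bar 7 tick 0 v(1, 2): D4/A4 P5 -> G4/D5 P5 similar
  -> R1 @ bar 7 tick 0 v(1, 3): D4/A4 P5 -> G4/D5 P5 similar
  -> R1 @ bar 7 tick 0 v(2, 3): A4/A4 P1 -> D5/D5 P1 similar
  -> R2 @ bar 7 tick 0 v(0, 1): F3/D4 M6 -> G3/G4 P8 similar
  -> R2 @ bar 7 tick 0 v(0, 2): F3/A4 M3 -> G3/D5 P5 similar
  -> R2 @ bar 7 tick 0 v(0, 3): F3/A4 M3 -> G3/D5 P5 similar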